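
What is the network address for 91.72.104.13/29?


IP:   01011011.01001000.01101000.00001101
Mask: 11111111.11111111.11111111.11111000
AND operation:
Net:  01011011.01001000.01101000.00001000
Network: 91.72.104.8/29


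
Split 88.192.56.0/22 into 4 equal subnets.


New prefix = 22 + 2 = 24
Each subnet has 256 addresses
  88.192.56.0/24
  88.192.57.0/24
  88.192.58.0/24
  88.192.59.0/24
Subnets: 88.192.56.0/24, 88.192.57.0/24, 88.192.58.0/24, 88.192.59.0/24


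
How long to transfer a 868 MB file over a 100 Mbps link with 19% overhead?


Effective throughput = 100 * (1 - 19/100) = 81 Mbps
File size in Mb = 868 * 8 = 6944 Mb
Time = 6944 / 81
Time = 85.7284 seconds


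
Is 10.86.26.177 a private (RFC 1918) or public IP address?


RFC 1918 private ranges:
  10.0.0.0/8 (10.0.0.0 - 10.255.255.255)
  172.16.0.0/12 (172.16.0.0 - 172.31.255.255)
  192.168.0.0/16 (192.168.0.0 - 192.168.255.255)
Private (in 10.0.0.0/8)


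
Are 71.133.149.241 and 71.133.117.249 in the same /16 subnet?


Mask: 255.255.0.0
71.133.149.241 AND mask = 71.133.0.0
71.133.117.249 AND mask = 71.133.0.0
Yes, same subnet (71.133.0.0)


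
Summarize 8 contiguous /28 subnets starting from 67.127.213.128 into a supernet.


Original prefix: /28
Number of subnets: 8 = 2^3
New prefix = 28 - 3 = 25
Supernet: 67.127.213.128/25


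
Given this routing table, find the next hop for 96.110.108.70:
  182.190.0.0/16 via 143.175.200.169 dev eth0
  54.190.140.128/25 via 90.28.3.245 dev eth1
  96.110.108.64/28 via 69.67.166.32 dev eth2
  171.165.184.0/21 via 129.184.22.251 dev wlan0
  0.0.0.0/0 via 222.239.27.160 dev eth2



Longest prefix match for 96.110.108.70:
  /16 182.190.0.0: no
  /25 54.190.140.128: no
  /28 96.110.108.64: MATCH
  /21 171.165.184.0: no
  /0 0.0.0.0: MATCH
Selected: next-hop 69.67.166.32 via eth2 (matched /28)


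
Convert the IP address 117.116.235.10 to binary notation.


117 = 01110101
116 = 01110100
235 = 11101011
10 = 00001010
Binary: 01110101.01110100.11101011.00001010


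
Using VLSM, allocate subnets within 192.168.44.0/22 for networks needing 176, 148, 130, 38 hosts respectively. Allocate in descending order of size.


176 hosts -> /24 (254 usable): 192.168.44.0/24
148 hosts -> /24 (254 usable): 192.168.45.0/24
130 hosts -> /24 (254 usable): 192.168.46.0/24
38 hosts -> /26 (62 usable): 192.168.47.0/26
Allocation: 192.168.44.0/24 (176 hosts, 254 usable); 192.168.45.0/24 (148 hosts, 254 usable); 192.168.46.0/24 (130 hosts, 254 usable); 192.168.47.0/26 (38 hosts, 62 usable)


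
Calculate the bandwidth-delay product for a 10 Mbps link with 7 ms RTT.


BDP = bandwidth * RTT
= 10 Mbps * 7 ms
= 10 * 1e6 * 7 / 1000 bits
= 70000 bits
= 8750 bytes
= 8.5449 KB
BDP = 70000 bits (8750 bytes)


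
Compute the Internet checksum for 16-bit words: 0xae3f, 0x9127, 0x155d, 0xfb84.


Sum all words (with carry folding):
+ 0xae3f = 0xae3f
+ 0x9127 = 0x3f67
+ 0x155d = 0x54c4
+ 0xfb84 = 0x5049
One's complement: ~0x5049
Checksum = 0xafb6


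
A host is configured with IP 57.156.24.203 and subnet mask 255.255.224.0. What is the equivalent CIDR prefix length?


Binary: 11111111.11111111.11100000.00000000
Count leading 1s
Prefix: /19


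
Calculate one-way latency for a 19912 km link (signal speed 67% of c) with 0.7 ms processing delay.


Speed = 0.67 * 3e5 km/s = 201000 km/s
Propagation delay = 19912 / 201000 = 0.0991 s = 99.0647 ms
Processing delay = 0.7 ms
Total one-way latency = 99.7647 ms


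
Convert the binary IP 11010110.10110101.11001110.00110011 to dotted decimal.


11010110 = 214
10110101 = 181
11001110 = 206
00110011 = 51
IP: 214.181.206.51


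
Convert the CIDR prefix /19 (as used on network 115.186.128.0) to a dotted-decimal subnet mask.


/19 means 19 network bits, 13 host bits
Binary: 11111111111111111110000000000000
Mask: 255.255.224.0


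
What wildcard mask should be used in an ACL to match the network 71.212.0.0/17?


Subnet mask: 255.255.128.0
Wildcard = 255.255.255.255 - subnet mask
255 - 255 = 0
255 - 255 = 0
255 - 128 = 127
255 - 0 = 255
Wildcard: 0.0.127.255


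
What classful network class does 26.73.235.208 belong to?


First octet: 26
Binary: 00011010
0xxxxxxx -> Class A (1-126)
Class A, default mask 255.0.0.0 (/8)


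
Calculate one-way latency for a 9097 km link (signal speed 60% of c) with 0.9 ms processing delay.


Speed = 0.6 * 3e5 km/s = 180000 km/s
Propagation delay = 9097 / 180000 = 0.0505 s = 50.5389 ms
Processing delay = 0.9 ms
Total one-way latency = 51.4389 ms


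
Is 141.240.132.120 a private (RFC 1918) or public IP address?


RFC 1918 private ranges:
  10.0.0.0/8 (10.0.0.0 - 10.255.255.255)
  172.16.0.0/12 (172.16.0.0 - 172.31.255.255)
  192.168.0.0/16 (192.168.0.0 - 192.168.255.255)
Public (not in any RFC 1918 range)


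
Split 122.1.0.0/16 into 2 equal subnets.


New prefix = 16 + 1 = 17
Each subnet has 32768 addresses
  122.1.0.0/17
  122.1.128.0/17
Subnets: 122.1.0.0/17, 122.1.128.0/17


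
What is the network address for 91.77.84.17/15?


IP:   01011011.01001101.01010100.00010001
Mask: 11111111.11111110.00000000.00000000
AND operation:
Net:  01011011.01001100.00000000.00000000
Network: 91.76.0.0/15


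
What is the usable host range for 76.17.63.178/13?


Network: 76.16.0.0
Broadcast: 76.23.255.255
First usable = network + 1
Last usable = broadcast - 1
Range: 76.16.0.1 to 76.23.255.254


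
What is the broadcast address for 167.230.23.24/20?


Network: 167.230.16.0/20
Host bits = 12
Set all host bits to 1:
Broadcast: 167.230.31.255


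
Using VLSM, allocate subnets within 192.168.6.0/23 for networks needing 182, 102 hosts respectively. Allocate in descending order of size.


182 hosts -> /24 (254 usable): 192.168.6.0/24
102 hosts -> /25 (126 usable): 192.168.7.0/25
Allocation: 192.168.6.0/24 (182 hosts, 254 usable); 192.168.7.0/25 (102 hosts, 126 usable)


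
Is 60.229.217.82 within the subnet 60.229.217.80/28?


Subnet network: 60.229.217.80
Test IP AND mask: 60.229.217.80
Yes, 60.229.217.82 is in 60.229.217.80/28


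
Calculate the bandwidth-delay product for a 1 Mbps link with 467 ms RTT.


BDP = bandwidth * RTT
= 1 Mbps * 467 ms
= 1 * 1e6 * 467 / 1000 bits
= 467000 bits
= 58375 bytes
= 57.0068 KB
BDP = 467000 bits (58375 bytes)


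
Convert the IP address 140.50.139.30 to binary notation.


140 = 10001100
50 = 00110010
139 = 10001011
30 = 00011110
Binary: 10001100.00110010.10001011.00011110


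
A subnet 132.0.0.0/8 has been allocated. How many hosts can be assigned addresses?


Host bits = 32 - 8 = 24
Total addresses = 2^24 = 16777216
Usable = total - 2 (network and broadcast)
Usable hosts: 16777214


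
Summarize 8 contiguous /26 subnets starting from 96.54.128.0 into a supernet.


Original prefix: /26
Number of subnets: 8 = 2^3
New prefix = 26 - 3 = 23
Supernet: 96.54.128.0/23


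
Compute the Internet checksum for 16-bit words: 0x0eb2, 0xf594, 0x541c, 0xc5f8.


Sum all words (with carry folding):
+ 0x0eb2 = 0x0eb2
+ 0xf594 = 0x0447
+ 0x541c = 0x5863
+ 0xc5f8 = 0x1e5c
One's complement: ~0x1e5c
Checksum = 0xe1a3


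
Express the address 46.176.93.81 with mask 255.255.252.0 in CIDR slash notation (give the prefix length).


Binary: 11111111.11111111.11111100.00000000
Count leading 1s
Prefix: /22


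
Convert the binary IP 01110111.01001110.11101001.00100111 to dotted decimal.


01110111 = 119
01001110 = 78
11101001 = 233
00100111 = 39
IP: 119.78.233.39


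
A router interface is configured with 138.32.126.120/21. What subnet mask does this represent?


/21 means 21 network bits, 11 host bits
Binary: 11111111111111111111100000000000
Mask: 255.255.248.0


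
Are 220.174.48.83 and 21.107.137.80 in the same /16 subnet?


Mask: 255.255.0.0
220.174.48.83 AND mask = 220.174.0.0
21.107.137.80 AND mask = 21.107.0.0
No, different subnets (220.174.0.0 vs 21.107.0.0)


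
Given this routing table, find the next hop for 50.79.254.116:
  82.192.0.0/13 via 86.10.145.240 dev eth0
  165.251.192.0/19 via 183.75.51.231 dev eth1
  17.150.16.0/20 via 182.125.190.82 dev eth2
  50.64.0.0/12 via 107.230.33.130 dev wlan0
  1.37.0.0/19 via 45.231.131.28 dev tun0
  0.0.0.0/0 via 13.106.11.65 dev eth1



Longest prefix match for 50.79.254.116:
  /13 82.192.0.0: no
  /19 165.251.192.0: no
  /20 17.150.16.0: no
  /12 50.64.0.0: MATCH
  /19 1.37.0.0: no
  /0 0.0.0.0: MATCH
Selected: next-hop 107.230.33.130 via wlan0 (matched /12)


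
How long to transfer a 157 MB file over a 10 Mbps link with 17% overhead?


Effective throughput = 10 * (1 - 17/100) = 8.3 Mbps
File size in Mb = 157 * 8 = 1256 Mb
Time = 1256 / 8.3
Time = 151.3253 seconds


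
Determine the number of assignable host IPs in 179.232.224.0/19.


Host bits = 32 - 19 = 13
Total addresses = 2^13 = 8192
Usable = total - 2 (network and broadcast)
Usable hosts: 8190


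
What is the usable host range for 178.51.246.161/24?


Network: 178.51.246.0
Broadcast: 178.51.246.255
First usable = network + 1
Last usable = broadcast - 1
Range: 178.51.246.1 to 178.51.246.254


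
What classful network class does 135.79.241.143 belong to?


First octet: 135
Binary: 10000111
10xxxxxx -> Class B (128-191)
Class B, default mask 255.255.0.0 (/16)


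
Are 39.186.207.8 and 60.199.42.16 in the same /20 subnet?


Mask: 255.255.240.0
39.186.207.8 AND mask = 39.186.192.0
60.199.42.16 AND mask = 60.199.32.0
No, different subnets (39.186.192.0 vs 60.199.32.0)


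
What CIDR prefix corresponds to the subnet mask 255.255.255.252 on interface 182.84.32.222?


Binary: 11111111.11111111.11111111.11111100
Count leading 1s
Prefix: /30


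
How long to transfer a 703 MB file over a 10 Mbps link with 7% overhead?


Effective throughput = 10 * (1 - 7/100) = 9.3 Mbps
File size in Mb = 703 * 8 = 5624 Mb
Time = 5624 / 9.3
Time = 604.7312 seconds


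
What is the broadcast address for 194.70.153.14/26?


Network: 194.70.153.0/26
Host bits = 6
Set all host bits to 1:
Broadcast: 194.70.153.63


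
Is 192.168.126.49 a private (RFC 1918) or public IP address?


RFC 1918 private ranges:
  10.0.0.0/8 (10.0.0.0 - 10.255.255.255)
  172.16.0.0/12 (172.16.0.0 - 172.31.255.255)
  192.168.0.0/16 (192.168.0.0 - 192.168.255.255)
Private (in 192.168.0.0/16)


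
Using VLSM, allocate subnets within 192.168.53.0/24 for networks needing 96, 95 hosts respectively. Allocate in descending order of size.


96 hosts -> /25 (126 usable): 192.168.53.0/25
95 hosts -> /25 (126 usable): 192.168.53.128/25
Allocation: 192.168.53.0/25 (96 hosts, 126 usable); 192.168.53.128/25 (95 hosts, 126 usable)


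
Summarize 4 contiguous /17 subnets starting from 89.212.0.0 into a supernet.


Original prefix: /17
Number of subnets: 4 = 2^2
New prefix = 17 - 2 = 15
Supernet: 89.212.0.0/15


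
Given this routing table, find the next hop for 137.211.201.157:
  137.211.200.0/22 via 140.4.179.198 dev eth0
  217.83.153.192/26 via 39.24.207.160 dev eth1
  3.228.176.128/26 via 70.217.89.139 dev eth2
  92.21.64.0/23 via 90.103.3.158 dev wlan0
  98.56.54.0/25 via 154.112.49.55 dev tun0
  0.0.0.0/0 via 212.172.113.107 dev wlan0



Longest prefix match for 137.211.201.157:
  /22 137.211.200.0: MATCH
  /26 217.83.153.192: no
  /26 3.228.176.128: no
  /23 92.21.64.0: no
  /25 98.56.54.0: no
  /0 0.0.0.0: MATCH
Selected: next-hop 140.4.179.198 via eth0 (matched /22)


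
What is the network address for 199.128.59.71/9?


IP:   11000111.10000000.00111011.01000111
Mask: 11111111.10000000.00000000.00000000
AND operation:
Net:  11000111.10000000.00000000.00000000
Network: 199.128.0.0/9


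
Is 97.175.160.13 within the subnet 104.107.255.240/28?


Subnet network: 104.107.255.240
Test IP AND mask: 97.175.160.0
No, 97.175.160.13 is not in 104.107.255.240/28


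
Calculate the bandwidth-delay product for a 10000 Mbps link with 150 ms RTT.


BDP = bandwidth * RTT
= 10000 Mbps * 150 ms
= 10000 * 1e6 * 150 / 1000 bits
= 1500000000 bits
= 187500000 bytes
= 183105.4688 KB
BDP = 1500000000 bits (187500000 bytes)


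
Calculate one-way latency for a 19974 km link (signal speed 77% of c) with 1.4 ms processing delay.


Speed = 0.77 * 3e5 km/s = 231000 km/s
Propagation delay = 19974 / 231000 = 0.0865 s = 86.4675 ms
Processing delay = 1.4 ms
Total one-way latency = 87.8675 ms


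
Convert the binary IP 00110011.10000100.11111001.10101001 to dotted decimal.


00110011 = 51
10000100 = 132
11111001 = 249
10101001 = 169
IP: 51.132.249.169


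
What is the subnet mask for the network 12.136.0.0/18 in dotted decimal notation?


/18 means 18 network bits, 14 host bits
Binary: 11111111111111111100000000000000
Mask: 255.255.192.0


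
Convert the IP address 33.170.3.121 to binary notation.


33 = 00100001
170 = 10101010
3 = 00000011
121 = 01111001
Binary: 00100001.10101010.00000011.01111001


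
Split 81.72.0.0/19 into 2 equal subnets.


New prefix = 19 + 1 = 20
Each subnet has 4096 addresses
  81.72.0.0/20
  81.72.16.0/20
Subnets: 81.72.0.0/20, 81.72.16.0/20


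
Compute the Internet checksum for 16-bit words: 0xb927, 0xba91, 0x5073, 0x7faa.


Sum all words (with carry folding):
+ 0xb927 = 0xb927
+ 0xba91 = 0x73b9
+ 0x5073 = 0xc42c
+ 0x7faa = 0x43d7
One's complement: ~0x43d7
Checksum = 0xbc28


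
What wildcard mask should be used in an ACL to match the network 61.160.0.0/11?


Subnet mask: 255.224.0.0
Wildcard = 255.255.255.255 - subnet mask
255 - 255 = 0
255 - 224 = 31
255 - 0 = 255
255 - 0 = 255
Wildcard: 0.31.255.255


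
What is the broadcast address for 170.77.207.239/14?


Network: 170.76.0.0/14
Host bits = 18
Set all host bits to 1:
Broadcast: 170.79.255.255


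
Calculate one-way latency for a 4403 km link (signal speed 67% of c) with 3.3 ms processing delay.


Speed = 0.67 * 3e5 km/s = 201000 km/s
Propagation delay = 4403 / 201000 = 0.0219 s = 21.9055 ms
Processing delay = 3.3 ms
Total one-way latency = 25.2055 ms


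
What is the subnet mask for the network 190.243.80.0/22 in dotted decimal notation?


/22 means 22 network bits, 10 host bits
Binary: 11111111111111111111110000000000
Mask: 255.255.252.0


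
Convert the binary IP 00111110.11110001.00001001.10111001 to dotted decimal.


00111110 = 62
11110001 = 241
00001001 = 9
10111001 = 185
IP: 62.241.9.185


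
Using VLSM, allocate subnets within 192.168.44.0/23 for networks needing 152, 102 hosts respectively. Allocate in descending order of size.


152 hosts -> /24 (254 usable): 192.168.44.0/24
102 hosts -> /25 (126 usable): 192.168.45.0/25
Allocation: 192.168.44.0/24 (152 hosts, 254 usable); 192.168.45.0/25 (102 hosts, 126 usable)


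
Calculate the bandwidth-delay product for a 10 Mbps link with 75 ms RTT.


BDP = bandwidth * RTT
= 10 Mbps * 75 ms
= 10 * 1e6 * 75 / 1000 bits
= 750000 bits
= 93750 bytes
= 91.5527 KB
BDP = 750000 bits (93750 bytes)


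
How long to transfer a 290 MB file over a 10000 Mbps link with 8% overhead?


Effective throughput = 10000 * (1 - 8/100) = 9200 Mbps
File size in Mb = 290 * 8 = 2320 Mb
Time = 2320 / 9200
Time = 0.2522 seconds


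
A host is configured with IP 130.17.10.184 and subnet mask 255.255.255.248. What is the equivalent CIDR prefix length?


Binary: 11111111.11111111.11111111.11111000
Count leading 1s
Prefix: /29


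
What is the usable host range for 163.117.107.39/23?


Network: 163.117.106.0
Broadcast: 163.117.107.255
First usable = network + 1
Last usable = broadcast - 1
Range: 163.117.106.1 to 163.117.107.254


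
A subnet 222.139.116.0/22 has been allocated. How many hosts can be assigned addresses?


Host bits = 32 - 22 = 10
Total addresses = 2^10 = 1024
Usable = total - 2 (network and broadcast)
Usable hosts: 1022


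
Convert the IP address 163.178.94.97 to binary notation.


163 = 10100011
178 = 10110010
94 = 01011110
97 = 01100001
Binary: 10100011.10110010.01011110.01100001


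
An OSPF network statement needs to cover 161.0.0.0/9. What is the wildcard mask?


Subnet mask: 255.128.0.0
Wildcard = 255.255.255.255 - subnet mask
255 - 255 = 0
255 - 128 = 127
255 - 0 = 255
255 - 0 = 255
Wildcard: 0.127.255.255


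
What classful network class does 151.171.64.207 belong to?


First octet: 151
Binary: 10010111
10xxxxxx -> Class B (128-191)
Class B, default mask 255.255.0.0 (/16)


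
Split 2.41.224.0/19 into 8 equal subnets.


New prefix = 19 + 3 = 22
Each subnet has 1024 addresses
  2.41.224.0/22
  2.41.228.0/22
  2.41.232.0/22
  2.41.236.0/22
  2.41.240.0/22
  2.41.244.0/22
  2.41.248.0/22
  2.41.252.0/22
Subnets: 2.41.224.0/22, 2.41.228.0/22, 2.41.232.0/22, 2.41.236.0/22, 2.41.240.0/22, 2.41.244.0/22, 2.41.248.0/22, 2.41.252.0/22


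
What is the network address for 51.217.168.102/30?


IP:   00110011.11011001.10101000.01100110
Mask: 11111111.11111111.11111111.11111100
AND operation:
Net:  00110011.11011001.10101000.01100100
Network: 51.217.168.100/30


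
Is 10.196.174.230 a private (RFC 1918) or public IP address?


RFC 1918 private ranges:
  10.0.0.0/8 (10.0.0.0 - 10.255.255.255)
  172.16.0.0/12 (172.16.0.0 - 172.31.255.255)
  192.168.0.0/16 (192.168.0.0 - 192.168.255.255)
Private (in 10.0.0.0/8)


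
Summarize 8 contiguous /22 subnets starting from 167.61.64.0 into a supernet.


Original prefix: /22
Number of subnets: 8 = 2^3
New prefix = 22 - 3 = 19
Supernet: 167.61.64.0/19


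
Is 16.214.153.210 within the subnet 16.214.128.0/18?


Subnet network: 16.214.128.0
Test IP AND mask: 16.214.128.0
Yes, 16.214.153.210 is in 16.214.128.0/18


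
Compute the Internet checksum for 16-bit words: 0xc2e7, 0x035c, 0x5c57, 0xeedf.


Sum all words (with carry folding):
+ 0xc2e7 = 0xc2e7
+ 0x035c = 0xc643
+ 0x5c57 = 0x229b
+ 0xeedf = 0x117b
One's complement: ~0x117b
Checksum = 0xee84


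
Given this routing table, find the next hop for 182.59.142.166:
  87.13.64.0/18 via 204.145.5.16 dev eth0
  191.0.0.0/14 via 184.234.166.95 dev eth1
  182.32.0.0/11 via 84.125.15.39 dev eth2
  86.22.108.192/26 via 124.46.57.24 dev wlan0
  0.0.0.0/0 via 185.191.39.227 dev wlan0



Longest prefix match for 182.59.142.166:
  /18 87.13.64.0: no
  /14 191.0.0.0: no
  /11 182.32.0.0: MATCH
  /26 86.22.108.192: no
  /0 0.0.0.0: MATCH
Selected: next-hop 84.125.15.39 via eth2 (matched /11)


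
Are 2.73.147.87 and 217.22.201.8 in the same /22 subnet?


Mask: 255.255.252.0
2.73.147.87 AND mask = 2.73.144.0
217.22.201.8 AND mask = 217.22.200.0
No, different subnets (2.73.144.0 vs 217.22.200.0)


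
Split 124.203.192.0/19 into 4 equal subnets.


New prefix = 19 + 2 = 21
Each subnet has 2048 addresses
  124.203.192.0/21
  124.203.200.0/21
  124.203.208.0/21
  124.203.216.0/21
Subnets: 124.203.192.0/21, 124.203.200.0/21, 124.203.208.0/21, 124.203.216.0/21


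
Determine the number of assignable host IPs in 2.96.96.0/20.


Host bits = 32 - 20 = 12
Total addresses = 2^12 = 4096
Usable = total - 2 (network and broadcast)
Usable hosts: 4094


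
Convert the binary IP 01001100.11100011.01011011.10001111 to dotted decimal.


01001100 = 76
11100011 = 227
01011011 = 91
10001111 = 143
IP: 76.227.91.143


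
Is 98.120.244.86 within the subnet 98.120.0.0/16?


Subnet network: 98.120.0.0
Test IP AND mask: 98.120.0.0
Yes, 98.120.244.86 is in 98.120.0.0/16


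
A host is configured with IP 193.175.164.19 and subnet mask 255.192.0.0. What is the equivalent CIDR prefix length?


Binary: 11111111.11000000.00000000.00000000
Count leading 1s
Prefix: /10


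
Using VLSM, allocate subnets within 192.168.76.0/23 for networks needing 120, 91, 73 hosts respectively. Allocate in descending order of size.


120 hosts -> /25 (126 usable): 192.168.76.0/25
91 hosts -> /25 (126 usable): 192.168.76.128/25
73 hosts -> /25 (126 usable): 192.168.77.0/25
Allocation: 192.168.76.0/25 (120 hosts, 126 usable); 192.168.76.128/25 (91 hosts, 126 usable); 192.168.77.0/25 (73 hosts, 126 usable)


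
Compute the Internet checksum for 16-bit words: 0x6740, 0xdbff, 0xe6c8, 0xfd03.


Sum all words (with carry folding):
+ 0x6740 = 0x6740
+ 0xdbff = 0x4340
+ 0xe6c8 = 0x2a09
+ 0xfd03 = 0x270d
One's complement: ~0x270d
Checksum = 0xd8f2


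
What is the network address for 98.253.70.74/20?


IP:   01100010.11111101.01000110.01001010
Mask: 11111111.11111111.11110000.00000000
AND operation:
Net:  01100010.11111101.01000000.00000000
Network: 98.253.64.0/20


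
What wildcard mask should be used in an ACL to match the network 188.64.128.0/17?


Subnet mask: 255.255.128.0
Wildcard = 255.255.255.255 - subnet mask
255 - 255 = 0
255 - 255 = 0
255 - 128 = 127
255 - 0 = 255
Wildcard: 0.0.127.255


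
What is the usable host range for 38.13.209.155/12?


Network: 38.0.0.0
Broadcast: 38.15.255.255
First usable = network + 1
Last usable = broadcast - 1
Range: 38.0.0.1 to 38.15.255.254


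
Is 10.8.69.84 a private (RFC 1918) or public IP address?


RFC 1918 private ranges:
  10.0.0.0/8 (10.0.0.0 - 10.255.255.255)
  172.16.0.0/12 (172.16.0.0 - 172.31.255.255)
  192.168.0.0/16 (192.168.0.0 - 192.168.255.255)
Private (in 10.0.0.0/8)


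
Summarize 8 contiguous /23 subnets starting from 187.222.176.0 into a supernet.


Original prefix: /23
Number of subnets: 8 = 2^3
New prefix = 23 - 3 = 20
Supernet: 187.222.176.0/20


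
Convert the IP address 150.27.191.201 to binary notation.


150 = 10010110
27 = 00011011
191 = 10111111
201 = 11001001
Binary: 10010110.00011011.10111111.11001001


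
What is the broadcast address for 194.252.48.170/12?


Network: 194.240.0.0/12
Host bits = 20
Set all host bits to 1:
Broadcast: 194.255.255.255


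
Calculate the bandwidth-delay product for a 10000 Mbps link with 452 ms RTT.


BDP = bandwidth * RTT
= 10000 Mbps * 452 ms
= 10000 * 1e6 * 452 / 1000 bits
= 4520000000 bits
= 565000000 bytes
= 551757.8125 KB
BDP = 4520000000 bits (565000000 bytes)


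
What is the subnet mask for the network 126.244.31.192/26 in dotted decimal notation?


/26 means 26 network bits, 6 host bits
Binary: 11111111111111111111111111000000
Mask: 255.255.255.192


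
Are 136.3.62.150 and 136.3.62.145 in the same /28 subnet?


Mask: 255.255.255.240
136.3.62.150 AND mask = 136.3.62.144
136.3.62.145 AND mask = 136.3.62.144
Yes, same subnet (136.3.62.144)


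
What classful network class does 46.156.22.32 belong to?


First octet: 46
Binary: 00101110
0xxxxxxx -> Class A (1-126)
Class A, default mask 255.0.0.0 (/8)


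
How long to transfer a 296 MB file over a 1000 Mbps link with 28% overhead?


Effective throughput = 1000 * (1 - 28/100) = 720 Mbps
File size in Mb = 296 * 8 = 2368 Mb
Time = 2368 / 720
Time = 3.2889 seconds


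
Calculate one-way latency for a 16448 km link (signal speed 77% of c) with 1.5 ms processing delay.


Speed = 0.77 * 3e5 km/s = 231000 km/s
Propagation delay = 16448 / 231000 = 0.0712 s = 71.2035 ms
Processing delay = 1.5 ms
Total one-way latency = 72.7035 ms


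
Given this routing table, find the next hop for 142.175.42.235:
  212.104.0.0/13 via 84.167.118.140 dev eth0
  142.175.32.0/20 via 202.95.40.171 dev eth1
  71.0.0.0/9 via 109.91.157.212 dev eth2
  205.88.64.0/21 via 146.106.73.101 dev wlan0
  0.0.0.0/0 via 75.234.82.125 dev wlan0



Longest prefix match for 142.175.42.235:
  /13 212.104.0.0: no
  /20 142.175.32.0: MATCH
  /9 71.0.0.0: no
  /21 205.88.64.0: no
  /0 0.0.0.0: MATCH
Selected: next-hop 202.95.40.171 via eth1 (matched /20)


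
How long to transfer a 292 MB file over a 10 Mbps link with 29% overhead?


Effective throughput = 10 * (1 - 29/100) = 7.1 Mbps
File size in Mb = 292 * 8 = 2336 Mb
Time = 2336 / 7.1
Time = 329.0141 seconds


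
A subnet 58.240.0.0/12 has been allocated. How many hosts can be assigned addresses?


Host bits = 32 - 12 = 20
Total addresses = 2^20 = 1048576
Usable = total - 2 (network and broadcast)
Usable hosts: 1048574


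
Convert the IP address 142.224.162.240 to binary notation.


142 = 10001110
224 = 11100000
162 = 10100010
240 = 11110000
Binary: 10001110.11100000.10100010.11110000


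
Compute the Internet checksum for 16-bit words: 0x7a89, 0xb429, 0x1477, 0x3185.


Sum all words (with carry folding):
+ 0x7a89 = 0x7a89
+ 0xb429 = 0x2eb3
+ 0x1477 = 0x432a
+ 0x3185 = 0x74af
One's complement: ~0x74af
Checksum = 0x8b50


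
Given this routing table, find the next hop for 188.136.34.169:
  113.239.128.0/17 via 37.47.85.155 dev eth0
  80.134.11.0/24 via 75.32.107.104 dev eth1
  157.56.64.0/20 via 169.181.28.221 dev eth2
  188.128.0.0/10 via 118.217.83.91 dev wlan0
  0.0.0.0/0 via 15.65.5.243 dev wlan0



Longest prefix match for 188.136.34.169:
  /17 113.239.128.0: no
  /24 80.134.11.0: no
  /20 157.56.64.0: no
  /10 188.128.0.0: MATCH
  /0 0.0.0.0: MATCH
Selected: next-hop 118.217.83.91 via wlan0 (matched /10)


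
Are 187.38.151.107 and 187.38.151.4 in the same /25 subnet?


Mask: 255.255.255.128
187.38.151.107 AND mask = 187.38.151.0
187.38.151.4 AND mask = 187.38.151.0
Yes, same subnet (187.38.151.0)


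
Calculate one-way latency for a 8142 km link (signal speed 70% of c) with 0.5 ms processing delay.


Speed = 0.7 * 3e5 km/s = 210000 km/s
Propagation delay = 8142 / 210000 = 0.0388 s = 38.7714 ms
Processing delay = 0.5 ms
Total one-way latency = 39.2714 ms


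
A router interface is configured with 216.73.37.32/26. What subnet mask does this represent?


/26 means 26 network bits, 6 host bits
Binary: 11111111111111111111111111000000
Mask: 255.255.255.192


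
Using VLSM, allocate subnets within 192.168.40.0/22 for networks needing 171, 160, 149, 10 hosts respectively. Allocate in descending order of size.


171 hosts -> /24 (254 usable): 192.168.40.0/24
160 hosts -> /24 (254 usable): 192.168.41.0/24
149 hosts -> /24 (254 usable): 192.168.42.0/24
10 hosts -> /28 (14 usable): 192.168.43.0/28
Allocation: 192.168.40.0/24 (171 hosts, 254 usable); 192.168.41.0/24 (160 hosts, 254 usable); 192.168.42.0/24 (149 hosts, 254 usable); 192.168.43.0/28 (10 hosts, 14 usable)


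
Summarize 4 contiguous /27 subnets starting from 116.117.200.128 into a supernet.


Original prefix: /27
Number of subnets: 4 = 2^2
New prefix = 27 - 2 = 25
Supernet: 116.117.200.128/25


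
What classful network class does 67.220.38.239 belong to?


First octet: 67
Binary: 01000011
0xxxxxxx -> Class A (1-126)
Class A, default mask 255.0.0.0 (/8)


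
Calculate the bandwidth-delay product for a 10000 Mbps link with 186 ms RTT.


BDP = bandwidth * RTT
= 10000 Mbps * 186 ms
= 10000 * 1e6 * 186 / 1000 bits
= 1860000000 bits
= 232500000 bytes
= 227050.7812 KB
BDP = 1860000000 bits (232500000 bytes)


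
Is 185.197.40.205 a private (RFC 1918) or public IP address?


RFC 1918 private ranges:
  10.0.0.0/8 (10.0.0.0 - 10.255.255.255)
  172.16.0.0/12 (172.16.0.0 - 172.31.255.255)
  192.168.0.0/16 (192.168.0.0 - 192.168.255.255)
Public (not in any RFC 1918 range)


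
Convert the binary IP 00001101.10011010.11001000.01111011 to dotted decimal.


00001101 = 13
10011010 = 154
11001000 = 200
01111011 = 123
IP: 13.154.200.123


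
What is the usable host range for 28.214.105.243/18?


Network: 28.214.64.0
Broadcast: 28.214.127.255
First usable = network + 1
Last usable = broadcast - 1
Range: 28.214.64.1 to 28.214.127.254


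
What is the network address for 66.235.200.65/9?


IP:   01000010.11101011.11001000.01000001
Mask: 11111111.10000000.00000000.00000000
AND operation:
Net:  01000010.10000000.00000000.00000000
Network: 66.128.0.0/9


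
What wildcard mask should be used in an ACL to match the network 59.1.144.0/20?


Subnet mask: 255.255.240.0
Wildcard = 255.255.255.255 - subnet mask
255 - 255 = 0
255 - 255 = 0
255 - 240 = 15
255 - 0 = 255
Wildcard: 0.0.15.255


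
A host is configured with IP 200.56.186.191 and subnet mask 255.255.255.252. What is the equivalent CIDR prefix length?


Binary: 11111111.11111111.11111111.11111100
Count leading 1s
Prefix: /30


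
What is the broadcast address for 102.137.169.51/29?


Network: 102.137.169.48/29
Host bits = 3
Set all host bits to 1:
Broadcast: 102.137.169.55


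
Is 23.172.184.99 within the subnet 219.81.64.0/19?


Subnet network: 219.81.64.0
Test IP AND mask: 23.172.160.0
No, 23.172.184.99 is not in 219.81.64.0/19


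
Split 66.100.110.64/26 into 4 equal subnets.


New prefix = 26 + 2 = 28
Each subnet has 16 addresses
  66.100.110.64/28
  66.100.110.80/28
  66.100.110.96/28
  66.100.110.112/28
Subnets: 66.100.110.64/28, 66.100.110.80/28, 66.100.110.96/28, 66.100.110.112/28


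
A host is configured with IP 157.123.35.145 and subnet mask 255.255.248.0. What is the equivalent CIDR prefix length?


Binary: 11111111.11111111.11111000.00000000
Count leading 1s
Prefix: /21


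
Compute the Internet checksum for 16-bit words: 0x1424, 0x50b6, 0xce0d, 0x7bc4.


Sum all words (with carry folding):
+ 0x1424 = 0x1424
+ 0x50b6 = 0x64da
+ 0xce0d = 0x32e8
+ 0x7bc4 = 0xaeac
One's complement: ~0xaeac
Checksum = 0x5153


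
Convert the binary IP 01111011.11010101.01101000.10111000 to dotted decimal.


01111011 = 123
11010101 = 213
01101000 = 104
10111000 = 184
IP: 123.213.104.184


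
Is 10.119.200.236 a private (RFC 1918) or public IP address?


RFC 1918 private ranges:
  10.0.0.0/8 (10.0.0.0 - 10.255.255.255)
  172.16.0.0/12 (172.16.0.0 - 172.31.255.255)
  192.168.0.0/16 (192.168.0.0 - 192.168.255.255)
Private (in 10.0.0.0/8)


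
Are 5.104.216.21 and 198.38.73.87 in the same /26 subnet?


Mask: 255.255.255.192
5.104.216.21 AND mask = 5.104.216.0
198.38.73.87 AND mask = 198.38.73.64
No, different subnets (5.104.216.0 vs 198.38.73.64)


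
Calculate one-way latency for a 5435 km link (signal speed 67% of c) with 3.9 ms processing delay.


Speed = 0.67 * 3e5 km/s = 201000 km/s
Propagation delay = 5435 / 201000 = 0.027 s = 27.0398 ms
Processing delay = 3.9 ms
Total one-way latency = 30.9398 ms


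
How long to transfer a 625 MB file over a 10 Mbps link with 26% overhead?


Effective throughput = 10 * (1 - 26/100) = 7.4 Mbps
File size in Mb = 625 * 8 = 5000 Mb
Time = 5000 / 7.4
Time = 675.6757 seconds


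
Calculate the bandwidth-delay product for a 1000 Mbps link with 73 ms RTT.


BDP = bandwidth * RTT
= 1000 Mbps * 73 ms
= 1000 * 1e6 * 73 / 1000 bits
= 73000000 bits
= 9125000 bytes
= 8911.1328 KB
BDP = 73000000 bits (9125000 bytes)


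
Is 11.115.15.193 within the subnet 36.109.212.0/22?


Subnet network: 36.109.212.0
Test IP AND mask: 11.115.12.0
No, 11.115.15.193 is not in 36.109.212.0/22


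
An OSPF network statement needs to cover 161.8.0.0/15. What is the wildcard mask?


Subnet mask: 255.254.0.0
Wildcard = 255.255.255.255 - subnet mask
255 - 255 = 0
255 - 254 = 1
255 - 0 = 255
255 - 0 = 255
Wildcard: 0.1.255.255


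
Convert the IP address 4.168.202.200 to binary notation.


4 = 00000100
168 = 10101000
202 = 11001010
200 = 11001000
Binary: 00000100.10101000.11001010.11001000


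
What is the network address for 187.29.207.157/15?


IP:   10111011.00011101.11001111.10011101
Mask: 11111111.11111110.00000000.00000000
AND operation:
Net:  10111011.00011100.00000000.00000000
Network: 187.28.0.0/15


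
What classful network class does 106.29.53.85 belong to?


First octet: 106
Binary: 01101010
0xxxxxxx -> Class A (1-126)
Class A, default mask 255.0.0.0 (/8)


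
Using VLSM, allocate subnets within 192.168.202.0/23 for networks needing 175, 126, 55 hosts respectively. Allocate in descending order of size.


175 hosts -> /24 (254 usable): 192.168.202.0/24
126 hosts -> /25 (126 usable): 192.168.203.0/25
55 hosts -> /26 (62 usable): 192.168.203.128/26
Allocation: 192.168.202.0/24 (175 hosts, 254 usable); 192.168.203.0/25 (126 hosts, 126 usable); 192.168.203.128/26 (55 hosts, 62 usable)


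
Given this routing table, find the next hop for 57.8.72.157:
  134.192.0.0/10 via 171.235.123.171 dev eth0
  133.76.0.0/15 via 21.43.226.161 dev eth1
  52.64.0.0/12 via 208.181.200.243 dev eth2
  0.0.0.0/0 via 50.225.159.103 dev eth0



Longest prefix match for 57.8.72.157:
  /10 134.192.0.0: no
  /15 133.76.0.0: no
  /12 52.64.0.0: no
  /0 0.0.0.0: MATCH
Selected: next-hop 50.225.159.103 via eth0 (matched /0)


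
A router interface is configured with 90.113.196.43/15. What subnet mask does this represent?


/15 means 15 network bits, 17 host bits
Binary: 11111111111111100000000000000000
Mask: 255.254.0.0


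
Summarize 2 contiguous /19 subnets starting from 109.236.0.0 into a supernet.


Original prefix: /19
Number of subnets: 2 = 2^1
New prefix = 19 - 1 = 18
Supernet: 109.236.0.0/18


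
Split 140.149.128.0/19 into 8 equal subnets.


New prefix = 19 + 3 = 22
Each subnet has 1024 addresses
  140.149.128.0/22
  140.149.132.0/22
  140.149.136.0/22
  140.149.140.0/22
  140.149.144.0/22
  140.149.148.0/22
  140.149.152.0/22
  140.149.156.0/22
Subnets: 140.149.128.0/22, 140.149.132.0/22, 140.149.136.0/22, 140.149.140.0/22, 140.149.144.0/22, 140.149.148.0/22, 140.149.152.0/22, 140.149.156.0/22


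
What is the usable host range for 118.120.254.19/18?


Network: 118.120.192.0
Broadcast: 118.120.255.255
First usable = network + 1
Last usable = broadcast - 1
Range: 118.120.192.1 to 118.120.255.254


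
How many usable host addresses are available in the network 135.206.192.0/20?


Host bits = 32 - 20 = 12
Total addresses = 2^12 = 4096
Usable = total - 2 (network and broadcast)
Usable hosts: 4094


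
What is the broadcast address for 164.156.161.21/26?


Network: 164.156.161.0/26
Host bits = 6
Set all host bits to 1:
Broadcast: 164.156.161.63


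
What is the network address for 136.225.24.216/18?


IP:   10001000.11100001.00011000.11011000
Mask: 11111111.11111111.11000000.00000000
AND operation:
Net:  10001000.11100001.00000000.00000000
Network: 136.225.0.0/18


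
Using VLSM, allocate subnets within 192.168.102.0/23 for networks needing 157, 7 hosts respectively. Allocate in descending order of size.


157 hosts -> /24 (254 usable): 192.168.102.0/24
7 hosts -> /28 (14 usable): 192.168.103.0/28
Allocation: 192.168.102.0/24 (157 hosts, 254 usable); 192.168.103.0/28 (7 hosts, 14 usable)


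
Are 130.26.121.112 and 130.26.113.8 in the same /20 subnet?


Mask: 255.255.240.0
130.26.121.112 AND mask = 130.26.112.0
130.26.113.8 AND mask = 130.26.112.0
Yes, same subnet (130.26.112.0)


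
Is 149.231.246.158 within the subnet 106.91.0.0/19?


Subnet network: 106.91.0.0
Test IP AND mask: 149.231.224.0
No, 149.231.246.158 is not in 106.91.0.0/19


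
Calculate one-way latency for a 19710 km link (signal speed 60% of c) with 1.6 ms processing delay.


Speed = 0.6 * 3e5 km/s = 180000 km/s
Propagation delay = 19710 / 180000 = 0.1095 s = 109.5 ms
Processing delay = 1.6 ms
Total one-way latency = 111.1 ms


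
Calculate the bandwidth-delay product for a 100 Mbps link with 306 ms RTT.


BDP = bandwidth * RTT
= 100 Mbps * 306 ms
= 100 * 1e6 * 306 / 1000 bits
= 30600000 bits
= 3825000 bytes
= 3735.3516 KB
BDP = 30600000 bits (3825000 bytes)


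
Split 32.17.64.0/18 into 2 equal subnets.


New prefix = 18 + 1 = 19
Each subnet has 8192 addresses
  32.17.64.0/19
  32.17.96.0/19
Subnets: 32.17.64.0/19, 32.17.96.0/19


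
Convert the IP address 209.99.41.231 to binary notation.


209 = 11010001
99 = 01100011
41 = 00101001
231 = 11100111
Binary: 11010001.01100011.00101001.11100111


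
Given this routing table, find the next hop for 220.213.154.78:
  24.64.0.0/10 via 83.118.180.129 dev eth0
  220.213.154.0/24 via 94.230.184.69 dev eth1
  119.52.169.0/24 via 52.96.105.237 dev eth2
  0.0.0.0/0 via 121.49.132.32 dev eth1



Longest prefix match for 220.213.154.78:
  /10 24.64.0.0: no
  /24 220.213.154.0: MATCH
  /24 119.52.169.0: no
  /0 0.0.0.0: MATCH
Selected: next-hop 94.230.184.69 via eth1 (matched /24)


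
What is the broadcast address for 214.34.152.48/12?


Network: 214.32.0.0/12
Host bits = 20
Set all host bits to 1:
Broadcast: 214.47.255.255


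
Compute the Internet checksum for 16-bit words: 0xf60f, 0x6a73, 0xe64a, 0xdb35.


Sum all words (with carry folding):
+ 0xf60f = 0xf60f
+ 0x6a73 = 0x6083
+ 0xe64a = 0x46ce
+ 0xdb35 = 0x2204
One's complement: ~0x2204
Checksum = 0xddfb


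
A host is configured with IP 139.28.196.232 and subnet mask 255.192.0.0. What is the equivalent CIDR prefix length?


Binary: 11111111.11000000.00000000.00000000
Count leading 1s
Prefix: /10


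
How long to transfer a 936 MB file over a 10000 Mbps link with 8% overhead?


Effective throughput = 10000 * (1 - 8/100) = 9200 Mbps
File size in Mb = 936 * 8 = 7488 Mb
Time = 7488 / 9200
Time = 0.8139 seconds


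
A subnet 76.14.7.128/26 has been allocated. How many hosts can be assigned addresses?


Host bits = 32 - 26 = 6
Total addresses = 2^6 = 64
Usable = total - 2 (network and broadcast)
Usable hosts: 62


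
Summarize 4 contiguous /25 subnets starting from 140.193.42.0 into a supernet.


Original prefix: /25
Number of subnets: 4 = 2^2
New prefix = 25 - 2 = 23
Supernet: 140.193.42.0/23


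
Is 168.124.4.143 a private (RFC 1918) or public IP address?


RFC 1918 private ranges:
  10.0.0.0/8 (10.0.0.0 - 10.255.255.255)
  172.16.0.0/12 (172.16.0.0 - 172.31.255.255)
  192.168.0.0/16 (192.168.0.0 - 192.168.255.255)
Public (not in any RFC 1918 range)


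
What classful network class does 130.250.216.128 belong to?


First octet: 130
Binary: 10000010
10xxxxxx -> Class B (128-191)
Class B, default mask 255.255.0.0 (/16)


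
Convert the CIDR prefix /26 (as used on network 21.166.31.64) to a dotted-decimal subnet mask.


/26 means 26 network bits, 6 host bits
Binary: 11111111111111111111111111000000
Mask: 255.255.255.192


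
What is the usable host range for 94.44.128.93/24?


Network: 94.44.128.0
Broadcast: 94.44.128.255
First usable = network + 1
Last usable = broadcast - 1
Range: 94.44.128.1 to 94.44.128.254


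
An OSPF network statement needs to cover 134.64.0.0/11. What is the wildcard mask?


Subnet mask: 255.224.0.0
Wildcard = 255.255.255.255 - subnet mask
255 - 255 = 0
255 - 224 = 31
255 - 0 = 255
255 - 0 = 255
Wildcard: 0.31.255.255


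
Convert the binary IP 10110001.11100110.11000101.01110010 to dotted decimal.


10110001 = 177
11100110 = 230
11000101 = 197
01110010 = 114
IP: 177.230.197.114


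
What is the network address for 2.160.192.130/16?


IP:   00000010.10100000.11000000.10000010
Mask: 11111111.11111111.00000000.00000000
AND operation:
Net:  00000010.10100000.00000000.00000000
Network: 2.160.0.0/16


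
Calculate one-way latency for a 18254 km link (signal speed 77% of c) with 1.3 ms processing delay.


Speed = 0.77 * 3e5 km/s = 231000 km/s
Propagation delay = 18254 / 231000 = 0.079 s = 79.0216 ms
Processing delay = 1.3 ms
Total one-way latency = 80.3216 ms


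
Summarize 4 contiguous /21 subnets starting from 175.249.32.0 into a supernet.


Original prefix: /21
Number of subnets: 4 = 2^2
New prefix = 21 - 2 = 19
Supernet: 175.249.32.0/19


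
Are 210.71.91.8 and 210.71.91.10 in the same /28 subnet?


Mask: 255.255.255.240
210.71.91.8 AND mask = 210.71.91.0
210.71.91.10 AND mask = 210.71.91.0
Yes, same subnet (210.71.91.0)


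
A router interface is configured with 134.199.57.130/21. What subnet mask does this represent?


/21 means 21 network bits, 11 host bits
Binary: 11111111111111111111100000000000
Mask: 255.255.248.0


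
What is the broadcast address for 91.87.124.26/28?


Network: 91.87.124.16/28
Host bits = 4
Set all host bits to 1:
Broadcast: 91.87.124.31


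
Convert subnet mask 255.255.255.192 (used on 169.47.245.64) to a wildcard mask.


Subnet mask: 255.255.255.192
Wildcard = 255.255.255.255 - subnet mask
255 - 255 = 0
255 - 255 = 0
255 - 255 = 0
255 - 192 = 63
Wildcard: 0.0.0.63


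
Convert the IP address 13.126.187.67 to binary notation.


13 = 00001101
126 = 01111110
187 = 10111011
67 = 01000011
Binary: 00001101.01111110.10111011.01000011
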